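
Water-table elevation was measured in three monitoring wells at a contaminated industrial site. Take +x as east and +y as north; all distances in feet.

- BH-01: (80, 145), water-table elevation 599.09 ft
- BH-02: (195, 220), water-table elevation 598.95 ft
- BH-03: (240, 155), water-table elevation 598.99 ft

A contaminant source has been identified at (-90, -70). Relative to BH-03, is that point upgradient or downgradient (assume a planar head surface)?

upgradient

With h = a·x + b·y + c and BH-01 as origin, the differences give:
  115·a + 75·b = -0.14
  160·a + 10·b = -0.10
Eliminate b (×10 and ×75, subtract): -10850·a = 6.100 → a = ∂h/∂x = -0.0005622
Back-substitute: b = ∂h/∂y = -0.001005.
Head at (-90, -70) = 599.09 + (-0.0005622)·(-170) + (-0.001005)·(-215) = 599.40 ft.
That is higher than the 598.99 ft at BH-03, so the point is upgradient.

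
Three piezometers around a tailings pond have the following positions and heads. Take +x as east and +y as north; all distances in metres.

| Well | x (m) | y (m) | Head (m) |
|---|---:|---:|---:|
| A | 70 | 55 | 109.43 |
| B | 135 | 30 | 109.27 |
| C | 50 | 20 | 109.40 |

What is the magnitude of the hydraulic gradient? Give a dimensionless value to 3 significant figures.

Differences from A: to B (Δx, Δy, Δh) = (65, -25, -0.16); to C = (-20, -35, -0.03).
Determinant of the coordinate differences = 65·(-35) − (-20)·(-25) = -2775.
∂h/∂x = [(-0.16)·(-35) − (-0.03)·(-25)] / -2775 = -0.001748
∂h/∂y = [65·(-0.03) − (-20)·(-0.16)] / -2775 = +0.001856
|∇h| = √(-0.001748² + 0.001856²) = 0.00255

0.00255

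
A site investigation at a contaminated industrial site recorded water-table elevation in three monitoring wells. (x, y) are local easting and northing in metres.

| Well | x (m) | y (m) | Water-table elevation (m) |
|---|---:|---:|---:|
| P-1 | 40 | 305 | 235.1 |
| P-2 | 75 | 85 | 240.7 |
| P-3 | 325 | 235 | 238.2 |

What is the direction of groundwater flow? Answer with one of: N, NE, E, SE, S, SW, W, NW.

N

With h = a·x + b·y + c and P-1 as origin, the differences give:
  35·a + (-220)·b = +5.6
  285·a + (-70)·b = +3.1
Eliminate b (×(-70) and ×(-220), subtract): 60250·a = 290.00 → a = ∂h/∂x = +0.004813
Back-substitute: b = ∂h/∂y = -0.02469.
Flow = −∇h = (-0.004813 east, +0.02469 north), which points north.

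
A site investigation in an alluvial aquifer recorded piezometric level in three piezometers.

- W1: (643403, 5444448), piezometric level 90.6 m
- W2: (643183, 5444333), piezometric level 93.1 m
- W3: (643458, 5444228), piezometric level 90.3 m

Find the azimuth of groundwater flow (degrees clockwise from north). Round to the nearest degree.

Three-point gradient (reference W1): Δ to W2 = (-220, -115, +2.5), Δ to W3 = (55, -220, -0.3).
∂h/∂x = -0.01068, ∂h/∂y = -0.001307 (det = 54725).
Flow direction (−∇h) has components (+0.01068 E, +0.001307 N).
Azimuth = atan2(E, N) = atan2(+0.01068, +0.001307) = 83.0° ≈ 083°.

083°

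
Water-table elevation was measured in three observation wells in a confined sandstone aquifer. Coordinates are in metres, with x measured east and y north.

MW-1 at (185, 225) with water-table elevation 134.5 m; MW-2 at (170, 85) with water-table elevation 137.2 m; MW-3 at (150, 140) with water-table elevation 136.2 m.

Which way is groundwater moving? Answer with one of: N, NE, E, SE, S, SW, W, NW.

Three-point gradient (reference MW-1): Δ to MW-2 = (-15, -140, +2.7), Δ to MW-3 = (-35, -85, +1.7).
∂h/∂x = -0.002345, ∂h/∂y = -0.01903 (det = -3625).
Flow = −∇h = (+0.002345 east, +0.01903 north), which points north.

N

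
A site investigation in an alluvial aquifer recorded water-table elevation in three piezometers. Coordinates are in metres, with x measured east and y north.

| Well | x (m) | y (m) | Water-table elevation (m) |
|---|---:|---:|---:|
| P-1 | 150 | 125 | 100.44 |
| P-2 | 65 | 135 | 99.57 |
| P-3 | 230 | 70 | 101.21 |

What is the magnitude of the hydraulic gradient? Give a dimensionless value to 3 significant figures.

0.0104

Taking P-1 as reference: P-2−P-1 = (-85, 10, -0.87); P-3−P-1 = (80, -55, +0.77).
Solve a·Δx + b·Δy = Δh: det = (-85)·(-55) − 80·10 = 3875.
∂h/∂x = [(-0.87)·(-55) − (+0.77)·10] / 3875 = +0.01036
∂h/∂y = [(-85)·(+0.77) − 80·(-0.87)] / 3875 = +0.001071
|∇h| = √(0.01036² + 0.001071²) = 0.01042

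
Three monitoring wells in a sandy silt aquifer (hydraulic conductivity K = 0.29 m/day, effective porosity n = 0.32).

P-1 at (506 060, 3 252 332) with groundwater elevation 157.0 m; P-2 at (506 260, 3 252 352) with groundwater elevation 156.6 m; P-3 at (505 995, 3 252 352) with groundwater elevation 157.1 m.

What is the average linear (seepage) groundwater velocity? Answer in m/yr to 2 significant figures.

0.73 m/yr

Taking P-1 as reference: P-2−P-1 = (200, 20, -0.4); P-3−P-1 = (-65, 20, +0.1).
Determinant of the coordinate differences = 200·20 − (-65)·20 = 5300.
∂h/∂x = [(-0.4)·20 − (+0.1)·20] / 5300 = -0.001887
∂h/∂y = [200·(+0.1) − (-65)·(-0.4)] / 5300 = -0.001132
|∇h| = √(-0.001887² + -0.001132²) = 0.0022
Seepage velocity v = K·i/n = 0.29 × 0.0022 / 0.32 = 0.001994 m/day = 0.7283 m/yr.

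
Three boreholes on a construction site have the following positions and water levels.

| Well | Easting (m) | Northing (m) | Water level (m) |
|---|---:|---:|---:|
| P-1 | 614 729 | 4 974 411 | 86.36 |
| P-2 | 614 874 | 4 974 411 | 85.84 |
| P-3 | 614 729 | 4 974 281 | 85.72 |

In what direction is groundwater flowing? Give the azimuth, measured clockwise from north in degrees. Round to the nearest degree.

∂h/∂x = (85.84 − 86.36) / (614874 − 614729) = -0.003586
∂h/∂y = (85.72 − 86.36) / (4974281 − 4974411) = +0.004923
Flow direction (−∇h) has components (+0.003586 E, -0.004923 N).
Azimuth = atan2(E, N) = atan2(+0.003586, -0.004923) = 143.9° ≈ 144°.

144°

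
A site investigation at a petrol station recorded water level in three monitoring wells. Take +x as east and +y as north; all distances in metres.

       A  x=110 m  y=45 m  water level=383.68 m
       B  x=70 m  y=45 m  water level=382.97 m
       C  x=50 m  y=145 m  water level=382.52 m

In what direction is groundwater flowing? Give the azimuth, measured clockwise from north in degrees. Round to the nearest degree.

273°

Taking A as reference: B−A = (-40, 0, -0.71); C−A = (-60, 100, -1.16).
Determinant of the coordinate differences = (-40)·100 − (-60)·0 = -4000.
∂h/∂x = [(-0.71)·100 − (-1.16)·0] / -4000 = +0.01775
∂h/∂y = [(-40)·(-1.16) − (-60)·(-0.71)] / -4000 = -0.0009500
Flow direction (−∇h) has components (-0.01775 E, +0.0009500 N).
Azimuth = atan2(E, N) = atan2(-0.01775, +0.0009500) = 273.1° ≈ 273°.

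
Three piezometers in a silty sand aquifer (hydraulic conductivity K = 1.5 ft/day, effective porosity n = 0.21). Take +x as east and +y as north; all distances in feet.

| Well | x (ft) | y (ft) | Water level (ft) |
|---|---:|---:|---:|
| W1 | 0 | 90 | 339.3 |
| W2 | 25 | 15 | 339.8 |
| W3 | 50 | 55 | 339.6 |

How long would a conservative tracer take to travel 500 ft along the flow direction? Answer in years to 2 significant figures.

30 years

With h = a·x + b·y + c and W1 as origin, the differences give:
  25·a + (-75)·b = +0.5
  50·a + (-35)·b = +0.3
Eliminate b (×(-35) and ×(-75), subtract): 2875·a = 5.00 → a = ∂h/∂x = +0.001739
Back-substitute: b = ∂h/∂y = -0.006087.
|∇h| = √(0.001739² + -0.006087²) = 0.006331
Seepage velocity v = K·i/n = 1.5 × 0.006331 / 0.21 = 0.04522 ft/day.
t = 500 / 0.04522 = 1.106e+04 days = 30.3 years.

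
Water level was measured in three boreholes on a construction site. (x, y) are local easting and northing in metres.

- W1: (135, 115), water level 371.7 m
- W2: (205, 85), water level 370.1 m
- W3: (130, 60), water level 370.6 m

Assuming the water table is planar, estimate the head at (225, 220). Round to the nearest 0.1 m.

372.7 m

With h = a·x + b·y + c and W1 as origin, the differences give:
  70·a + (-30)·b = -1.6
  (-5)·a + (-55)·b = -1.1
Eliminate b (×(-55) and ×(-30), subtract): -4000·a = 55.00 → a = ∂h/∂x = -0.01375
Back-substitute: b = ∂h/∂y = +0.02125.
h(225, 220) = 371.7 + (-0.01375)·(90) + (+0.02125)·(105) = 371.7 -1.237 +2.231 = 372.694 m.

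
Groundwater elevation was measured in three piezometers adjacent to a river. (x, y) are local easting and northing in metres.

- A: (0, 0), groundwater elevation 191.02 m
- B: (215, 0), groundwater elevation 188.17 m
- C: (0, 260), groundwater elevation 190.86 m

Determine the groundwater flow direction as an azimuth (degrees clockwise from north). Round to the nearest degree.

087°

∂h/∂x = (188.17 − 191.02) / (215 − 0) = -0.01326
∂h/∂y = (190.86 − 191.02) / (260 − 0) = -0.0006154
Flow direction (−∇h) has components (+0.01326 E, +0.0006154 N).
Azimuth = atan2(E, N) = atan2(+0.01326, +0.0006154) = 87.3° ≈ 087°.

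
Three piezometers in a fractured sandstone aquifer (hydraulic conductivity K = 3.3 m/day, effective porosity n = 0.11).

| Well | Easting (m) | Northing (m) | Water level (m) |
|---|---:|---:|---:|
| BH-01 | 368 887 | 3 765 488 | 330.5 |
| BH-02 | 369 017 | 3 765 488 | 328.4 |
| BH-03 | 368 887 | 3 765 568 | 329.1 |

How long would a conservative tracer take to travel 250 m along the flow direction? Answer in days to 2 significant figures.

350 days

∂h/∂x = (328.4 − 330.5) / (369017 − 368887) = -0.01615
∂h/∂y = (329.1 − 330.5) / (3765568 − 3765488) = -0.01750
|∇h| = √(-0.01615² + -0.01750²) = 0.02381
Seepage velocity v = K·i/n = 3.3 × 0.02381 / 0.11 = 0.7143 m/day.
t = 250 / 0.7143 = 350 days.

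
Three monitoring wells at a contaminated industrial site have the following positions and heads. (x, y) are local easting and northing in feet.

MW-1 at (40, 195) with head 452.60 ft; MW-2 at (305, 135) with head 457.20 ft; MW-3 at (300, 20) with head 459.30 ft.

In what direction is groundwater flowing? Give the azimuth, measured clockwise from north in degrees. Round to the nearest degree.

Three-point gradient (reference MW-1): Δ to MW-2 = (265, -60, +4.60), Δ to MW-3 = (260, -175, +6.70).
∂h/∂x = +0.01310, ∂h/∂y = -0.01883 (det = -30775).
Flow direction (−∇h) has components (-0.01310 E, +0.01883 N).
Azimuth = atan2(E, N) = atan2(-0.01310, +0.01883) = 325.2° ≈ 325°.

325°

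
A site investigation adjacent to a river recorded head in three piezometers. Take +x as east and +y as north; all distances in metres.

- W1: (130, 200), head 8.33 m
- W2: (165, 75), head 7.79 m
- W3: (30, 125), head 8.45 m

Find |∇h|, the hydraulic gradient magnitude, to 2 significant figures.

Differences from W1: to W2 (Δx, Δy, Δh) = (35, -125, -0.54); to W3 = (-100, -75, +0.12).
Solve a·Δx + b·Δy = Δh: det = 35·(-75) − (-100)·(-125) = -15125.
∂h/∂x = [(-0.54)·(-75) − (+0.12)·(-125)] / -15125 = -0.003669
∂h/∂y = [35·(+0.12) − (-100)·(-0.54)] / -15125 = +0.003293
|∇h| = √(-0.003669² + 0.003293²) = 0.00493

0.0049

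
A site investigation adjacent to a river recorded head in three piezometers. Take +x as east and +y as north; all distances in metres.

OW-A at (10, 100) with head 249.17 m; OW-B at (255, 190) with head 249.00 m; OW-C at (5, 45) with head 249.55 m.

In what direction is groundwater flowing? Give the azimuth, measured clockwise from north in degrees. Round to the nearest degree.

Three-point gradient (reference OW-A): Δ to OW-B = (245, 90, -0.17), Δ to OW-C = (-5, -55, +0.38).
∂h/∂x = +0.001908, ∂h/∂y = -0.007083 (det = -13025).
Flow direction (−∇h) has components (-0.001908 E, +0.007083 N).
Azimuth = atan2(E, N) = atan2(-0.001908, +0.007083) = 344.9° ≈ 345°.

345°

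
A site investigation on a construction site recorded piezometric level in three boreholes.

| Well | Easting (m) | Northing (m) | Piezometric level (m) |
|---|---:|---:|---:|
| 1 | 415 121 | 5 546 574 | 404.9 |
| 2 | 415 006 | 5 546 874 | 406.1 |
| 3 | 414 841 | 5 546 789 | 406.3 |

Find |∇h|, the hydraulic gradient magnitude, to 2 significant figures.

With h = a·x + b·y + c and 1 as origin, the differences give:
  (-115)·a + 300·b = +1.2
  (-280)·a + 215·b = +1.4
Eliminate b (×215 and ×300, subtract): 59275·a = -162.00 → a = ∂h/∂x = -0.002733
Back-substitute: b = ∂h/∂y = +0.002952.
|∇h| = √(-0.002733² + 0.002952²) = 0.004023

0.0040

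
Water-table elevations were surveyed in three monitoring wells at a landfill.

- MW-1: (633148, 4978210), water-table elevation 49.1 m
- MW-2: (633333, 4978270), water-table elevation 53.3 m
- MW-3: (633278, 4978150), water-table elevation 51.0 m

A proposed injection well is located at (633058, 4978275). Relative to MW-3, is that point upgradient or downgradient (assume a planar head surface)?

Differences from MW-1: to MW-2 (Δx, Δy, Δh) = (185, 60, +4.2); to MW-3 = (130, -60, +1.9).
Solve a·Δx + b·Δy = Δh: det = 185·(-60) − 130·60 = -18900.
∂h/∂x = [(+4.2)·(-60) − (+1.9)·60] / -18900 = +0.01937
∂h/∂y = [185·(+1.9) − 130·(+4.2)] / -18900 = +0.01029
Head at (633058, 4978275) = 49.1 + (+0.01937)·(-90) + (+0.01029)·(65) = 48.03 m.
That is lower than the 51.0 m at MW-3, so the point is downgradient.

downgradient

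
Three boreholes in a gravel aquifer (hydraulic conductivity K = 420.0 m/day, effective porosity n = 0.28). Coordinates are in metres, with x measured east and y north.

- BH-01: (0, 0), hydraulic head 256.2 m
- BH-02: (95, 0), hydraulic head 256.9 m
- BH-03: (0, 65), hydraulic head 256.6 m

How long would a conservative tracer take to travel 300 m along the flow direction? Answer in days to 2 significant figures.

∂h/∂x = (256.9 − 256.2) / (95 − 0) = +0.007368
∂h/∂y = (256.6 − 256.2) / (65 − 0) = +0.006154
|∇h| = √(0.007368² + 0.006154²) = 0.0096
Seepage velocity v = K·i/n = 420.0 × 0.0096 / 0.28 = 14.4 m/day.
t = 300 / 14.4 = 20.83 days.

21 days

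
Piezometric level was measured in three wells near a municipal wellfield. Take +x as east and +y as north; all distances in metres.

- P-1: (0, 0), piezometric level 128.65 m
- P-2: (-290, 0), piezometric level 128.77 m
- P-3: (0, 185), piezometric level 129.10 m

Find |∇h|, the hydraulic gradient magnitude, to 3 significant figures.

∂h/∂x = (128.77 − 128.65) / (-290 − 0) = -0.0004138
∂h/∂y = (129.10 − 128.65) / (185 − 0) = +0.002432
|∇h| = √(-0.0004138² + 0.002432²) = 0.002467

0.00247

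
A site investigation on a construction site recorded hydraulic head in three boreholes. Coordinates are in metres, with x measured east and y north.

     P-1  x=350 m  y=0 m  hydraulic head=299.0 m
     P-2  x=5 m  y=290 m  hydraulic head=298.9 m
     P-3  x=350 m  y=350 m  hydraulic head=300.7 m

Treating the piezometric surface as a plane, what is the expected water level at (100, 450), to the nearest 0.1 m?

300.1 m

Taking P-1 as reference: P-2−P-1 = (-345, 290, -0.1); P-3−P-1 = (0, 350, +1.7).
Solve a·Δx + b·Δy = Δh: det = (-345)·350 − 0·290 = -120750.
∂h/∂x = [(-0.1)·350 − (+1.7)·290] / -120750 = +0.004373
∂h/∂y = [(-345)·(+1.7) − 0·(-0.1)] / -120750 = +0.004857
h(100, 450) = 299.0 + (+0.004373)·(-250) + (+0.004857)·(450) = 299.0 -1.093 +2.186 = 300.093 m.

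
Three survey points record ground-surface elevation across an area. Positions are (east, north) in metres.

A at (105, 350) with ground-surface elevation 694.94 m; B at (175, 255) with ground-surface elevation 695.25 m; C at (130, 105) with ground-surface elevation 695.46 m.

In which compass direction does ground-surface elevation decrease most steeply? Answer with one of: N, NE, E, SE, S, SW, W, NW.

With z = a·x + b·y + c and A as origin, the differences give:
  70·a + (-95)·b = +0.31
  25·a + (-245)·b = +0.52
Eliminate b (×(-245) and ×(-95), subtract): -14775·a = -26.550 → a = ∂z/∂x = +0.001797
Back-substitute: b = ∂z/∂y = -0.001939.
Steepest decrease is along −∇f = (-0.001797 E, +0.001939 N) → northwest.

NW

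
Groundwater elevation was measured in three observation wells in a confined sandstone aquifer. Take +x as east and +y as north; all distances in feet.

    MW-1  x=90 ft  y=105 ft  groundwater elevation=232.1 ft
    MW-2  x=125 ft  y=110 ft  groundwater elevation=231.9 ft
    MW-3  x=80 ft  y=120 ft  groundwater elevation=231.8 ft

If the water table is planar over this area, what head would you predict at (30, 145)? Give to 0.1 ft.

231.4 ft

With h = a·x + b·y + c and MW-1 as origin, the differences give:
  35·a + 5·b = -0.2
  (-10)·a + 15·b = -0.3
Eliminate b (×15 and ×5, subtract): 575·a = -1.50 → a = ∂h/∂x = -0.002609
Back-substitute: b = ∂h/∂y = -0.02174.
h(30, 145) = 232.1 + (-0.002609)·(-60) + (-0.02174)·(40) = 232.1 +0.157 -0.870 = 231.387 ft.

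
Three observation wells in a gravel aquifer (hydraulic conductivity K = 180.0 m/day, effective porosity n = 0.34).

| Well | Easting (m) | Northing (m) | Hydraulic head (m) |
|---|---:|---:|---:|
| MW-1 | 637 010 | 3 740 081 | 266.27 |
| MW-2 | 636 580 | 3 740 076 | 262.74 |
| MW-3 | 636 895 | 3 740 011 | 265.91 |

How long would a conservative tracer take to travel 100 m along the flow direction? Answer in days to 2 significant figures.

16 days

With h = a·x + b·y + c and MW-1 as origin, the differences give:
  (-430)·a + (-5)·b = -3.53
  (-115)·a + (-70)·b = -0.36
Eliminate b (×(-70) and ×(-5), subtract): 29525·a = 245.300 → a = ∂h/∂x = +0.008308
Back-substitute: b = ∂h/∂y = -0.008506.
|∇h| = √(0.008308² + -0.008506²) = 0.01189
Seepage velocity v = K·i/n = 180.0 × 0.01189 / 0.34 = 6.295 m/day.
t = 100 / 6.295 = 15.89 days.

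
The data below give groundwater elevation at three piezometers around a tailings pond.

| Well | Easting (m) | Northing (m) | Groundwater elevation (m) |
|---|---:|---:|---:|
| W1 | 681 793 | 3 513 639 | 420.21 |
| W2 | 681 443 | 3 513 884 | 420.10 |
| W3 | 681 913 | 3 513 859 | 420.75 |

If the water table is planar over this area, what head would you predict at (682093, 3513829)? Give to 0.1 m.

With h = a·x + b·y + c and W1 as origin, the differences give:
  (-350)·a + 245·b = -0.11
  120·a + 220·b = +0.54
Eliminate b (×220 and ×245, subtract): -106400·a = -156.500 → a = ∂h/∂x = +0.001471
Back-substitute: b = ∂h/∂y = +0.001652.
h(682093, 3513829) = 420.21 + (+0.001471)·(300) + (+0.001652)·(190) = 420.21 +0.441 +0.314 = 420.965 m.

421.0 m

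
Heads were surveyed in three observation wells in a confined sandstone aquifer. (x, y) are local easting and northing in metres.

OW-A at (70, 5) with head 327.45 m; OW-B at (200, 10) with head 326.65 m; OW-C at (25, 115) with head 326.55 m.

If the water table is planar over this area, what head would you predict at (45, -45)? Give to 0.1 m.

With h = a·x + b·y + c and OW-A as origin, the differences give:
  130·a + 5·b = -0.80
  (-45)·a + 110·b = -0.90
Eliminate b (×110 and ×5, subtract): 14525·a = -83.500 → a = ∂h/∂x = -0.005749
Back-substitute: b = ∂h/∂y = -0.01053.
h(45, -45) = 327.45 + (-0.005749)·(-25) + (-0.01053)·(-50) = 327.45 +0.144 +0.527 = 328.120 m.

328.1 m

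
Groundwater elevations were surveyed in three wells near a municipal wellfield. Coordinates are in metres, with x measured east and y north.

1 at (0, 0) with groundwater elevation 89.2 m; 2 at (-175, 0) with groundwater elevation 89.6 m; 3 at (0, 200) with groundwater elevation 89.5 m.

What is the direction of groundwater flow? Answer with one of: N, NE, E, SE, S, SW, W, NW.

SE

∂h/∂x = (89.6 − 89.2) / (-175 − 0) = -0.002286
∂h/∂y = (89.5 − 89.2) / (200 − 0) = +0.001500
Flow = −∇h = (+0.002286 east, -0.001500 north), which points southeast.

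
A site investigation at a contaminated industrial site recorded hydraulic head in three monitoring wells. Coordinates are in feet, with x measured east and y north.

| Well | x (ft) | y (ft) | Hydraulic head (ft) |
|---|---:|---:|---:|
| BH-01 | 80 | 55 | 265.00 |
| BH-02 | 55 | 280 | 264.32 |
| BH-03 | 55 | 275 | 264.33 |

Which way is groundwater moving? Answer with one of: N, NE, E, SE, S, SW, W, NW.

With h = a·x + b·y + c and BH-01 as origin, the differences give:
  (-25)·a + 225·b = -0.68
  (-25)·a + 220·b = -0.67
Eliminate b (×220 and ×225, subtract): 125·a = 1.150 → a = ∂h/∂x = +0.009200
Back-substitute: b = ∂h/∂y = -0.002000.
Flow = −∇h = (-0.009200 east, +0.002000 north), which points west.

W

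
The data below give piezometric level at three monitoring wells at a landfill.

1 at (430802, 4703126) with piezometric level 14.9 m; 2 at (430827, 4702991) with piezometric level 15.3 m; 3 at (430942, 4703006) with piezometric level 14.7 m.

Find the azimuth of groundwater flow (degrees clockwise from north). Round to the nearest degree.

051°

Differences from 1: to 2 (Δx, Δy, Δh) = (25, -135, +0.4); to 3 = (140, -120, -0.2).
Determinant of the coordinate differences = 25·(-120) − 140·(-135) = 15900.
∂h/∂x = [(+0.4)·(-120) − (-0.2)·(-135)] / 15900 = -0.004717
∂h/∂y = [25·(-0.2) − 140·(+0.4)] / 15900 = -0.003836
Flow direction (−∇h) has components (+0.004717 E, +0.003836 N).
Azimuth = atan2(E, N) = atan2(+0.004717, +0.003836) = 50.9° ≈ 051°.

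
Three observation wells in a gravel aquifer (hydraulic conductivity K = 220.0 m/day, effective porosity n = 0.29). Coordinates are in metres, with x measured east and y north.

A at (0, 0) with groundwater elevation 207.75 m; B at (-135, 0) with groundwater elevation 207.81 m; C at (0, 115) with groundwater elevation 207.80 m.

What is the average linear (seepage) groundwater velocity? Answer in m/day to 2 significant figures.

0.47 m/day

∂h/∂x = (207.81 − 207.75) / (-135 − 0) = -0.0004444
∂h/∂y = (207.80 − 207.75) / (115 − 0) = +0.0004348
|∇h| = √(-0.0004444² + 0.0004348²) = 0.0006217
Seepage velocity v = K·i/n = 220.0 × 0.0006217 / 0.29 = 0.4716 m/day.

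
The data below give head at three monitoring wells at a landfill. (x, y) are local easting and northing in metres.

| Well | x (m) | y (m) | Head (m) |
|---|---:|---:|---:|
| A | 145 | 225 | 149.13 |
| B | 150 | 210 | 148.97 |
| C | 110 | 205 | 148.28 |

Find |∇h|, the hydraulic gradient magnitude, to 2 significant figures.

Three-point gradient (reference A): Δ to B = (5, -15, -0.16), Δ to C = (-35, -20, -0.85).
∂h/∂x = +0.01528, ∂h/∂y = +0.01576 (det = -625).
|∇h| = √(0.01528² + 0.01576²) = 0.02195

0.022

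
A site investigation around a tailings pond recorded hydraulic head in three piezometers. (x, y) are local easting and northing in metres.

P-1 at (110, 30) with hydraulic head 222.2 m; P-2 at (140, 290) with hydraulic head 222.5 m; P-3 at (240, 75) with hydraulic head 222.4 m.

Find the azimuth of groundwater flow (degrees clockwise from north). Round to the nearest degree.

Taking P-1 as reference: P-2−P-1 = (30, 260, +0.3); P-3−P-1 = (130, 45, +0.2).
Determinant of the coordinate differences = 30·45 − 130·260 = -32450.
∂h/∂x = [(+0.3)·45 − (+0.2)·260] / -32450 = +0.001186
∂h/∂y = [30·(+0.2) − 130·(+0.3)] / -32450 = +0.001017
Flow direction (−∇h) has components (-0.001186 E, -0.001017 N).
Azimuth = atan2(E, N) = atan2(-0.001186, -0.001017) = 229.4° ≈ 229°.

229°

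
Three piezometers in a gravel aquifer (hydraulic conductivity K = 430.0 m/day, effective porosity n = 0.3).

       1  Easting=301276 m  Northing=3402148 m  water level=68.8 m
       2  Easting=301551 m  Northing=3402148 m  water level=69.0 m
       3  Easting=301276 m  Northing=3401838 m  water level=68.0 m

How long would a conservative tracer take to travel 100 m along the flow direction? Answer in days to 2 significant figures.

26 days

∂h/∂x = (69.0 − 68.8) / (301551 − 301276) = +0.0007273
∂h/∂y = (68.0 − 68.8) / (3401838 − 3402148) = +0.002581
|∇h| = √(0.0007273² + 0.002581²) = 0.002682
Seepage velocity v = K·i/n = 430.0 × 0.002682 / 0.3 = 3.844 m/day.
t = 100 / 3.844 = 26.01 days.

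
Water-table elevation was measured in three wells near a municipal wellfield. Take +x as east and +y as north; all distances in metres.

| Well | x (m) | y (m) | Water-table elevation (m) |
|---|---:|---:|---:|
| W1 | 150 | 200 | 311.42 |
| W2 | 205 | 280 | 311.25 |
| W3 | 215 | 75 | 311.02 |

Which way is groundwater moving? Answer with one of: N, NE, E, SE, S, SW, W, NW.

Differences from W1: to W2 (Δx, Δy, Δh) = (55, 80, -0.17); to W3 = (65, -125, -0.40).
Solve a·Δx + b·Δy = Δh: det = 55·(-125) − 65·80 = -12075.
∂h/∂x = [(-0.17)·(-125) − (-0.40)·80] / -12075 = -0.004410
∂h/∂y = [55·(-0.40) − 65·(-0.17)] / -12075 = +0.0009068
Flow = −∇h = (+0.004410 east, -0.0009068 north), which points east.

E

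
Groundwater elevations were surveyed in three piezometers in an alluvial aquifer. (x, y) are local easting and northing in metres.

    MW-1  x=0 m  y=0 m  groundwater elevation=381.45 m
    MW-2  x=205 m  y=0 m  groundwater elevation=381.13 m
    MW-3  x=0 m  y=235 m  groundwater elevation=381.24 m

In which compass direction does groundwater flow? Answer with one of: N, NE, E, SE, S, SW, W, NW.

∂h/∂x = (381.13 − 381.45) / (205 − 0) = -0.001561
∂h/∂y = (381.24 − 381.45) / (235 − 0) = -0.0008936
Flow = −∇h = (+0.001561 east, +0.0008936 north), which points northeast.

NE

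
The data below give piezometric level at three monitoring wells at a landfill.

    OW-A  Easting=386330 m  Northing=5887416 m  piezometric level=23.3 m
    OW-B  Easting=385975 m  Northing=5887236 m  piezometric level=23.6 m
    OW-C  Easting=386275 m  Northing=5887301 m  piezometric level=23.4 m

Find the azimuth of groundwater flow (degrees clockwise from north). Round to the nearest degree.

041°

Differences from OW-A: to OW-B (Δx, Δy, Δh) = (-355, -180, +0.3); to OW-C = (-55, -115, +0.1).
Determinant of the coordinate differences = (-355)·(-115) − (-55)·(-180) = 30925.
∂h/∂x = [(+0.3)·(-115) − (+0.1)·(-180)] / 30925 = -0.0005335
∂h/∂y = [(-355)·(+0.1) − (-55)·(+0.3)] / 30925 = -0.0006144
Flow direction (−∇h) has components (+0.0005335 E, +0.0006144 N).
Azimuth = atan2(E, N) = atan2(+0.0005335, +0.0006144) = 41.0° ≈ 041°.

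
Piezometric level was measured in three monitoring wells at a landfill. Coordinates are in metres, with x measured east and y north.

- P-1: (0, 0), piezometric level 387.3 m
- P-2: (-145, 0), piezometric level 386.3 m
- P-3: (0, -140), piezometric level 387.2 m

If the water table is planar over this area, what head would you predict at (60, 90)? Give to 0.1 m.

387.8 m

∂h/∂x = (386.3 − 387.3) / (-145 − 0) = +0.006897
∂h/∂y = (387.2 − 387.3) / (-140 − 0) = +0.0007143
h(60, 90) = 387.3 + (+0.006897)·(60) + (+0.0007143)·(90) = 387.3 +0.414 +0.064 = 387.778 m.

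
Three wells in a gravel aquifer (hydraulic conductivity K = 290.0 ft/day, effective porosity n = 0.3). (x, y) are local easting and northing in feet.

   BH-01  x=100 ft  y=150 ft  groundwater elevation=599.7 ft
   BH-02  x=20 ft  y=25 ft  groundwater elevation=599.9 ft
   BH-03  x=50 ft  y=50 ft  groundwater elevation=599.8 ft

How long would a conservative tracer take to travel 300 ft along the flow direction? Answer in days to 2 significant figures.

Differences from BH-01: to BH-02 (Δx, Δy, Δh) = (-80, -125, +0.2); to BH-03 = (-50, -100, +0.1).
Determinant of the coordinate differences = (-80)·(-100) − (-50)·(-125) = 1750.
∂h/∂x = [(+0.2)·(-100) − (+0.1)·(-125)] / 1750 = -0.004286
∂h/∂y = [(-80)·(+0.1) − (-50)·(+0.2)] / 1750 = +0.001143
|∇h| = √(-0.004286² + 0.001143²) = 0.004436
Seepage velocity v = K·i/n = 290.0 × 0.004436 / 0.3 = 4.288 ft/day.
t = 300 / 4.288 = 69.96 days.

70 days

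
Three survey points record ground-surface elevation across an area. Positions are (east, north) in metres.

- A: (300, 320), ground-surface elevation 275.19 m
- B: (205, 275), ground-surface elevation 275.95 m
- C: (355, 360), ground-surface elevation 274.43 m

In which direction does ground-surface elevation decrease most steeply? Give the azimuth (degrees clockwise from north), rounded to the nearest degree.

With z = a·x + b·y + c and A as origin, the differences give:
  (-95)·a + (-45)·b = +0.76
  55·a + 40·b = -0.76
Eliminate b (×40 and ×(-45), subtract): -1325·a = -3.800 → a = ∂z/∂x = +0.002868
Back-substitute: b = ∂z/∂y = -0.02294.
Steepest decrease is along −∇f: components (-0.002868 E, +0.02294 N).
Azimuth = atan2(-0.002868, +0.02294) = 352.9° ≈ 353°.

353°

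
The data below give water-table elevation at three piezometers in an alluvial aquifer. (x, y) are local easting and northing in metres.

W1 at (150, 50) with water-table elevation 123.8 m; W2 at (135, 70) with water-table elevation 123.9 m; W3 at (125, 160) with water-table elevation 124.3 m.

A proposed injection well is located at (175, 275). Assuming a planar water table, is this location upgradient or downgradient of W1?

Taking W1 as reference: W2−W1 = (-15, 20, +0.1); W3−W1 = (-25, 110, +0.5).
Determinant of the coordinate differences = (-15)·110 − (-25)·20 = -1150.
∂h/∂x = [(+0.1)·110 − (+0.5)·20] / -1150 = -0.0008696
∂h/∂y = [(-15)·(+0.5) − (-25)·(+0.1)] / -1150 = +0.004348
Head at (175, 275) = 123.8 + (-0.0008696)·(25) + (+0.004348)·(225) = 124.76 m.
That is higher than the 123.8 m at W1, so the point is upgradient.

upgradient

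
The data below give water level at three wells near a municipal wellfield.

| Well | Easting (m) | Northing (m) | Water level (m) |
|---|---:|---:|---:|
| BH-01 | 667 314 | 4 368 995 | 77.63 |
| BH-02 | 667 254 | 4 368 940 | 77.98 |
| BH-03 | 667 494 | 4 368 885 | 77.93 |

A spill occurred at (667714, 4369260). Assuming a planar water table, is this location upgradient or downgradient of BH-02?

With h = a·x + b·y + c and BH-01 as origin, the differences give:
  (-60)·a + (-55)·b = +0.35
  180·a + (-110)·b = +0.30
Eliminate b (×(-110) and ×(-55), subtract): 16500·a = -22.000 → a = ∂h/∂x = -0.001333
Back-substitute: b = ∂h/∂y = -0.004909.
Head at (667714, 4369260) = 77.63 + (-0.001333)·(400) + (-0.004909)·(265) = 75.80 m.
That is lower than the 77.98 m at BH-02, so the point is downgradient.

downgradient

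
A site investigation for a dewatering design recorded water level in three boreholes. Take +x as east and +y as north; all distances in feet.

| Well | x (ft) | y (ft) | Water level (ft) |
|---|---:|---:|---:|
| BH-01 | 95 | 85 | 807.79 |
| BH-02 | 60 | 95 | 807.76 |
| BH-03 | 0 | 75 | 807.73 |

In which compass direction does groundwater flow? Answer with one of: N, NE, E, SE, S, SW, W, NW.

Taking BH-01 as reference: BH-02−BH-01 = (-35, 10, -0.03); BH-03−BH-01 = (-95, -10, -0.06).
Solve a·Δx + b·Δy = Δh: det = (-35)·(-10) − (-95)·10 = 1300.
∂h/∂x = [(-0.03)·(-10) − (-0.06)·10] / 1300 = +0.0006923
∂h/∂y = [(-35)·(-0.06) − (-95)·(-0.03)] / 1300 = -0.0005769
Flow = −∇h = (-0.0006923 east, +0.0005769 north), which points northwest.

NW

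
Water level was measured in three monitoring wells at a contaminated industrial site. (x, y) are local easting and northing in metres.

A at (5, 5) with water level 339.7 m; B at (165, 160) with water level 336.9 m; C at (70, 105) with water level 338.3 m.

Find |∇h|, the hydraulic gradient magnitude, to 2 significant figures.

With h = a·x + b·y + c and A as origin, the differences give:
  160·a + 155·b = -2.8
  65·a + 100·b = -1.4
Eliminate b (×100 and ×155, subtract): 5925·a = -63.00 → a = ∂h/∂x = -0.01063
Back-substitute: b = ∂h/∂y = -0.007089.
|∇h| = √(-0.01063² + -0.007089²) = 0.01278

0.013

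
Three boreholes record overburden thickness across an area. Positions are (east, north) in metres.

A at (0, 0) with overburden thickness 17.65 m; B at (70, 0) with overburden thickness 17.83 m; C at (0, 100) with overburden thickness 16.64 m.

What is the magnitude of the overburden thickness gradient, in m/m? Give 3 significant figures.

∂d/∂x = (17.83 − 17.65) / (70 − 0) = +0.002571
∂d/∂y = (16.64 − 17.65) / (100 − 0) = -0.01010
|∇f| = √(0.002571² + -0.01010²) = 0.01042 m/m

0.0104 m/m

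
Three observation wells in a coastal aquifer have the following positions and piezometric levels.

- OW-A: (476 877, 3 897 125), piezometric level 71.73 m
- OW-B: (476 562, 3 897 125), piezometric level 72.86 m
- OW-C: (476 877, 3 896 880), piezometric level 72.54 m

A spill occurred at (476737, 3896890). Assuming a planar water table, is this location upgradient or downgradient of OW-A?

∂h/∂x = (72.86 − 71.73) / (476562 − 476877) = -0.003587
∂h/∂y = (72.54 − 71.73) / (3896880 − 3897125) = -0.003306
Head at (476737, 3896890) = 71.73 + (-0.003587)·(-140) + (-0.003306)·(-235) = 73.01 m.
That is higher than the 71.73 m at OW-A, so the point is upgradient.

upgradient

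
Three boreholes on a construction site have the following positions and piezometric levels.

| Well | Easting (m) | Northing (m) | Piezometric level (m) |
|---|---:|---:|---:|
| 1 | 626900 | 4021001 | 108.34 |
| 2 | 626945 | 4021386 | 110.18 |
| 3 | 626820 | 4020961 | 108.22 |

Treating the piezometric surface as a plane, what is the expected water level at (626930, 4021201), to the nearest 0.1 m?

Differences from 1: to 2 (Δx, Δy, Δh) = (45, 385, +1.84); to 3 = (-80, -40, -0.12).
Determinant of the coordinate differences = 45·(-40) − (-80)·385 = 29000.
∂h/∂x = [(+1.84)·(-40) − (-0.12)·385] / 29000 = -0.0009448
∂h/∂y = [45·(-0.12) − (-80)·(+1.84)] / 29000 = +0.004890
h(626930, 4021201) = 108.34 + (-0.0009448)·(30) + (+0.004890)·(200) = 108.34 -0.028 +0.978 = 109.290 m.

109.3 m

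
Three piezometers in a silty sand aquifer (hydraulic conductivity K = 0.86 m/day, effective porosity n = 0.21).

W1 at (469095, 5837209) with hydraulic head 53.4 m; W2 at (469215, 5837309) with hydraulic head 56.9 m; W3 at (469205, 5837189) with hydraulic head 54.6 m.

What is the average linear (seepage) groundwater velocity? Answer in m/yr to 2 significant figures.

Three-point gradient (reference W1): Δ to W2 = (120, 100, +3.5), Δ to W3 = (110, -20, +1.2).
∂h/∂x = +0.01418, ∂h/∂y = +0.01799 (det = -13400).
|∇h| = √(0.01418² + 0.01799²) = 0.02291
Seepage velocity v = K·i/n = 0.86 × 0.02291 / 0.21 = 0.09382 m/day = 34.27 m/yr.

34 m/yr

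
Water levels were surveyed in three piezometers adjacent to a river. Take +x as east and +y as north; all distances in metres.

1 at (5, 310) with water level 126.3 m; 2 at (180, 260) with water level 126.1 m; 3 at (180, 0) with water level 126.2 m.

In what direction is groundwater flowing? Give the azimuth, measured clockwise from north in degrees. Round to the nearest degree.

073°

Taking 1 as reference: 2−1 = (175, -50, -0.2); 3−1 = (175, -310, -0.1).
Solve a·Δx + b·Δy = Δh: det = 175·(-310) − 175·(-50) = -45500.
∂h/∂x = [(-0.2)·(-310) − (-0.1)·(-50)] / -45500 = -0.001253
∂h/∂y = [175·(-0.1) − 175·(-0.2)] / -45500 = -0.0003846
Flow direction (−∇h) has components (+0.001253 E, +0.0003846 N).
Azimuth = atan2(E, N) = atan2(+0.001253, +0.0003846) = 72.9° ≈ 073°.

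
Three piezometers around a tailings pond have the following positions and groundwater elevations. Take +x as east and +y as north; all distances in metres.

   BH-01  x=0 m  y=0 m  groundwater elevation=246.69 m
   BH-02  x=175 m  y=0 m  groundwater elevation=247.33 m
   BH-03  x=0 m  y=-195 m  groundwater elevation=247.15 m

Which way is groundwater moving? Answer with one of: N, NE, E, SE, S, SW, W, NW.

NW

∂h/∂x = (247.33 − 246.69) / (175 − 0) = +0.003657
∂h/∂y = (247.15 − 246.69) / (-195 − 0) = -0.002359
Flow = −∇h = (-0.003657 east, +0.002359 north), which points northwest.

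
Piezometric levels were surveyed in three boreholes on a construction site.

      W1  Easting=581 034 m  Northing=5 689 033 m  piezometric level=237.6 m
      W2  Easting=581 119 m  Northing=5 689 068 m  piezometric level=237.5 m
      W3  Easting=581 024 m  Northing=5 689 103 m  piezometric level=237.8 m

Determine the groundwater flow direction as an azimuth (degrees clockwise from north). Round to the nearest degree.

139°

Three-point gradient (reference W1): Δ to W2 = (85, 35, -0.1), Δ to W3 = (-10, 70, +0.2).
∂h/∂x = -0.002222, ∂h/∂y = +0.002540 (det = 6300).
Flow direction (−∇h) has components (+0.002222 E, -0.002540 N).
Azimuth = atan2(E, N) = atan2(+0.002222, -0.002540) = 138.8° ≈ 139°.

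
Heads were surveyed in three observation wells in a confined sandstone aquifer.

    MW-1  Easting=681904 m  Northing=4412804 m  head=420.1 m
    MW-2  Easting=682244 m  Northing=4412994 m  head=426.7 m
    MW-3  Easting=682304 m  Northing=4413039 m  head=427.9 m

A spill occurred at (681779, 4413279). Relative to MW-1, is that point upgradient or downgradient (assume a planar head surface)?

With h = a·x + b·y + c and MW-1 as origin, the differences give:
  340·a + 190·b = +6.6
  400·a + 235·b = +7.8
Eliminate b (×235 and ×190, subtract): 3900·a = 69.00 → a = ∂h/∂x = +0.01769
Back-substitute: b = ∂h/∂y = +0.003077.
Head at (681779, 4413279) = 420.1 + (+0.01769)·(-125) + (+0.003077)·(475) = 419.35 m.
That is lower than the 420.1 m at MW-1, so the point is downgradient.

downgradient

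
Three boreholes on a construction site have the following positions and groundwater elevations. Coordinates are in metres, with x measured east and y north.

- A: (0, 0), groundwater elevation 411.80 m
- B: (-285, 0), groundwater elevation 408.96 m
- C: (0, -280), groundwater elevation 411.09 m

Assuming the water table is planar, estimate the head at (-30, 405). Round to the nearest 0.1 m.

∂h/∂x = (408.96 − 411.80) / (-285 − 0) = +0.009965
∂h/∂y = (411.09 − 411.80) / (-280 − 0) = +0.002536
h(-30, 405) = 411.80 + (+0.009965)·(-30) + (+0.002536)·(405) = 411.80 -0.299 +1.027 = 412.528 m.

412.5 m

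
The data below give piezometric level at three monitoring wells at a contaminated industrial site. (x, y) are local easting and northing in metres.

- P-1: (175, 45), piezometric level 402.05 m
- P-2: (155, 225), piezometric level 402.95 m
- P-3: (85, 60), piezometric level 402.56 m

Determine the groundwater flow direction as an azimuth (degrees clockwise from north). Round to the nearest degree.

132°

Differences from P-1: to P-2 (Δx, Δy, Δh) = (-20, 180, +0.90); to P-3 = (-90, 15, +0.51).
Determinant of the coordinate differences = (-20)·15 − (-90)·180 = 15900.
∂h/∂x = [(+0.90)·15 − (+0.51)·180] / 15900 = -0.004925
∂h/∂y = [(-20)·(+0.51) − (-90)·(+0.90)] / 15900 = +0.004453
Flow direction (−∇h) has components (+0.004925 E, -0.004453 N).
Azimuth = atan2(E, N) = atan2(+0.004925, -0.004453) = 132.1° ≈ 132°.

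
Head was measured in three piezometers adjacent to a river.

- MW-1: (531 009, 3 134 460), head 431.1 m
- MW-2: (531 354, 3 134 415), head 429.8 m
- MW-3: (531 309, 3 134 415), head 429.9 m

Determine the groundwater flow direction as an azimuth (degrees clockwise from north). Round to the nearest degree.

169°

With h = a·x + b·y + c and MW-1 as origin, the differences give:
  345·a + (-45)·b = -1.3
  300·a + (-45)·b = -1.2
Eliminate b (×(-45) and ×(-45), subtract): -2025·a = 4.50 → a = ∂h/∂x = -0.002222
Back-substitute: b = ∂h/∂y = +0.01185.
Flow direction (−∇h) has components (+0.002222 E, -0.01185 N).
Azimuth = atan2(E, N) = atan2(+0.002222, -0.01185) = 169.4° ≈ 169°.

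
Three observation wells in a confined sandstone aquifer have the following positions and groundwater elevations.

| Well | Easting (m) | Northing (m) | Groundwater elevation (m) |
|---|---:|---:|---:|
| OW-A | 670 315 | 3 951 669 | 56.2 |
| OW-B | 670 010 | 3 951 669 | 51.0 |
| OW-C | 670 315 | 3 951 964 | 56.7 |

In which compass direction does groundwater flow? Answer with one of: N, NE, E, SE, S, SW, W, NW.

W

∂h/∂x = (51.0 − 56.2) / (670010 − 670315) = +0.01705
∂h/∂y = (56.7 − 56.2) / (3951964 − 3951669) = +0.001695
Flow = −∇h = (-0.01705 east, -0.001695 north), which points west.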